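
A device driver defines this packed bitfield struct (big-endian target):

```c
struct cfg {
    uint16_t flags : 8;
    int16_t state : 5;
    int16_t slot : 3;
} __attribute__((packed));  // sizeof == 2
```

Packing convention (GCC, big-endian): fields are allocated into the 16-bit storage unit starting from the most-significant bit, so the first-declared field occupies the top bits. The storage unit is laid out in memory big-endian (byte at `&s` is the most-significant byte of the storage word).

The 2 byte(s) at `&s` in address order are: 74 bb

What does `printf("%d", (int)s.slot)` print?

[0]=0x74 [1]=0xbb (big-endian) → word 0x74bb
flags:8 @ bit 8 → (0x74bb>>8)&0xff = 0x74
state:5 @ bit 3 → (0x74bb>>3)&0x1f = 0x17
slot:3 @ bit 0 → (0x74bb>>0)&0x7 = 0x3  ←
slot signed 3b, MSB=0: value = 3

3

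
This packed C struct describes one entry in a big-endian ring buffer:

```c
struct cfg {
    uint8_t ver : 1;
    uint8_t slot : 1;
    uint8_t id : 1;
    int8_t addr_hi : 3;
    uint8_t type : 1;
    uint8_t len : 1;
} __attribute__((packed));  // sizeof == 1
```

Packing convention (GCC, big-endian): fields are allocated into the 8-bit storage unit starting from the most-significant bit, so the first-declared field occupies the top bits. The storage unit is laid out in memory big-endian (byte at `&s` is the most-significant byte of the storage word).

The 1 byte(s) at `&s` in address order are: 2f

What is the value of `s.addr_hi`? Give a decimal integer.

[0]=0x2f (big-endian) → word 0x2f
ver:1 @ bit 7 → (0x2f>>7)&0x1 = 0x0
slot:1 @ bit 6 → (0x2f>>6)&0x1 = 0x0
id:1 @ bit 5 → (0x2f>>5)&0x1 = 0x1
addr_hi:3 @ bit 2 → (0x2f>>2)&0x7 = 0x3  ←
type:1 @ bit 1 → (0x2f>>1)&0x1 = 0x1
len:1 @ bit 0 → (0x2f>>0)&0x1 = 0x1
addr_hi signed 3b, MSB=0: value = 3

3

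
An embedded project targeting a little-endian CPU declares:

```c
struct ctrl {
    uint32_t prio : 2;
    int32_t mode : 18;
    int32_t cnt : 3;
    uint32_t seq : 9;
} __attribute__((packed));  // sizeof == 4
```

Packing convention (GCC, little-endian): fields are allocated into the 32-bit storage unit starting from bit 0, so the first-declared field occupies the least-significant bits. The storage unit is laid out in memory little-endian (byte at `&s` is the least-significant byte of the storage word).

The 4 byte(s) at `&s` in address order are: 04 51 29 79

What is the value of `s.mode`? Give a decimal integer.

[0]=0x04 [1]=0x51 [2]=0x29 [3]=0x79 (little-endian) → word 0x79295104
prio [0+:2] = (word>>0) & 0x3 = 0
mode [2+:18] = (word>>2) & 0x3ffff = 152641  ←
cnt [20+:3] = (word>>20) & 0x7 = 2
seq [23+:9] = (word>>23) & 0x1ff = 242
mode signed 18b, MSB=1: 152641 - 262144 = -109503

-109503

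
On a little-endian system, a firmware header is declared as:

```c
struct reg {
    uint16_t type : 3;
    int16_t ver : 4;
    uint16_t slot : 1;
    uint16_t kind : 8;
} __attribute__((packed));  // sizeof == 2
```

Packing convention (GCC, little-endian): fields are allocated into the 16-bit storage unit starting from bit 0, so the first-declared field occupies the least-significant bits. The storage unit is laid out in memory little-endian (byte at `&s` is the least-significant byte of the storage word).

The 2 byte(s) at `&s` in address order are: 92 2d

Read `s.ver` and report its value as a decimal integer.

[0]=0x92 [1]=0x2d (little-endian) → word 0x2d92
type [0+:3] = (word>>0) & 0x7 = 2
ver [3+:4] = (word>>3) & 0xf = 2  ←
slot [7+:1] = (word>>7) & 0x1 = 1
kind [8+:8] = (word>>8) & 0xff = 45
ver signed 4b, MSB=0: value = 2

2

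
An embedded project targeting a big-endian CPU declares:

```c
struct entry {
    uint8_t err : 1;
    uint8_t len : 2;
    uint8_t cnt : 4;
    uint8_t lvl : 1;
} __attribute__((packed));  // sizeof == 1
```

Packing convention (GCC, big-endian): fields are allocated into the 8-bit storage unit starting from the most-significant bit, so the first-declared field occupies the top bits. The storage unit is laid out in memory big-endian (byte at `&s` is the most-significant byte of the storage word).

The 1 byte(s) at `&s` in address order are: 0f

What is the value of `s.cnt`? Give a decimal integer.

[0]=0x0f (big-endian) → word 0x0f
err [7+:1] = (word>>7) & 0x1 = 0
len [5+:2] = (word>>5) & 0x3 = 0
cnt [1+:4] = (word>>1) & 0xf = 7  ←
lvl [0+:1] = (word>>0) & 0x1 = 1

7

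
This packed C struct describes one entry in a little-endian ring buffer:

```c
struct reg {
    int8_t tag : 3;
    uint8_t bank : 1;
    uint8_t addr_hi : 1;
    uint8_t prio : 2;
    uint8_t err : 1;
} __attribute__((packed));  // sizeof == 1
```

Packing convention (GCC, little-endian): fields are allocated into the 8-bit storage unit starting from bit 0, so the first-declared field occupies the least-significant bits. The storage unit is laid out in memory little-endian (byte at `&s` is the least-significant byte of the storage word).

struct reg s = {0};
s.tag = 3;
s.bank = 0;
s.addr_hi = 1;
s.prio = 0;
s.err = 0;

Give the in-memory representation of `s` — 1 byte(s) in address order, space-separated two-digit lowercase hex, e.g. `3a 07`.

tag:3 = 3 → 0x3 << 0 → word 0x03
bank:1 = 0 → 0x0 << 3 → word 0x03
addr_hi:1 = 1 → 0x1 << 4 → word 0x13
prio:2 = 0 → 0x0 << 5 → word 0x13
err:1 = 0 → 0x0 << 7 → word 0x13
word = 0x13 → little-endian bytes:
  [0]=0x13

13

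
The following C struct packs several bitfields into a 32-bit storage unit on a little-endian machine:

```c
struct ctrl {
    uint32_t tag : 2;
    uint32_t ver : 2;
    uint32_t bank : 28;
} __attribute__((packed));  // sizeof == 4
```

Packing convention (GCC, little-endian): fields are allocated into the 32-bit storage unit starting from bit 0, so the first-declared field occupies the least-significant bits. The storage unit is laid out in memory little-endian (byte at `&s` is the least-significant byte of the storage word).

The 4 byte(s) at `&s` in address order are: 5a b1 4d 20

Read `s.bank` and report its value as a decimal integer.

[0]=0x5a [1]=0xb1 [2]=0x4d [3]=0x20 (little-endian) → word 0x204db15a
tag:2 @ bit 0 → (0x204db15a>>0)&0x3 = 0x2
ver:2 @ bit 2 → (0x204db15a>>2)&0x3 = 0x2
bank:28 @ bit 4 → (0x204db15a>>4)&0xfffffff = 0x204db15  ←

33872661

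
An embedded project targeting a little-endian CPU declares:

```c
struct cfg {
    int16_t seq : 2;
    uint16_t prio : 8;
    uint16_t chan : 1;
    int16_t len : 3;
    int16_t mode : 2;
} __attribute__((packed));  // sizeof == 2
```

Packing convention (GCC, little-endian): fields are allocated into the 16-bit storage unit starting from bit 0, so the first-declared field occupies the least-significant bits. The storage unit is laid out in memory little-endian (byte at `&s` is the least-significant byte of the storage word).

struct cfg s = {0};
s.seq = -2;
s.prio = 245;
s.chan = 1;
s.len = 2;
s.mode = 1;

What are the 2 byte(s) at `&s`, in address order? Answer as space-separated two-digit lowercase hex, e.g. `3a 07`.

seq:2 = -2 → 0x2 << 0 → word 0x0002
prio:8 = 245 → 0xf5 << 2 → word 0x03d6
chan:1 = 1 → 0x1 << 10 → word 0x07d6
len:3 = 2 → 0x2 << 11 → word 0x17d6
mode:2 = 1 → 0x1 << 14 → word 0x57d6
word = 0x57d6 → little-endian bytes:
  [0]=0xd6  [1]=0x57

d6 57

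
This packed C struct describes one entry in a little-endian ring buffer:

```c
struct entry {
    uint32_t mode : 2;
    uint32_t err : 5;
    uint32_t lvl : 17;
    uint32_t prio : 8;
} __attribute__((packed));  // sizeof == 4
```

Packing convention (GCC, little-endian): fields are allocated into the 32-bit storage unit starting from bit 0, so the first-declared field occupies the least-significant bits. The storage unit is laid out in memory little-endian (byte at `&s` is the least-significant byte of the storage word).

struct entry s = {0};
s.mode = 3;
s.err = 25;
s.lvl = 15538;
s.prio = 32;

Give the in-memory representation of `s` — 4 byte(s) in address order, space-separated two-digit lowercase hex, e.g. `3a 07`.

[0+:2] mode=3 & 0x3 = 0x3; word=0x00000003
[2+:5] err=25 & 0x1f = 0x19; word=0x00000067
[7+:17] lvl=15538 & 0x1ffff = 0x3cb2; word=0x001e5967
[24+:8] prio=32 & 0xff = 0x20; word=0x201e5967
word = 0x201e5967 → little-endian bytes:
  [0]=0x67  [1]=0x59  [2]=0x1e  [3]=0x20

67 59 1e 20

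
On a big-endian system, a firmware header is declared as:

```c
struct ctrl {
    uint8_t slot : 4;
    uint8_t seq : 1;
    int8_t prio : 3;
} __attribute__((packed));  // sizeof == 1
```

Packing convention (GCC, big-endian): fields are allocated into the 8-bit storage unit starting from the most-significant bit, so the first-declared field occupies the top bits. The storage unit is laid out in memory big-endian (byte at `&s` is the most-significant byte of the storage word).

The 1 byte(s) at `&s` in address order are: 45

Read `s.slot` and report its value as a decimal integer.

4

[0]=0x45 (big-endian) → word 0x45
slot:4 @ bit 4 → (0x45>>4)&0xf = 0x4  ←
seq:1 @ bit 3 → (0x45>>3)&0x1 = 0x0
prio:3 @ bit 0 → (0x45>>0)&0x7 = 0x5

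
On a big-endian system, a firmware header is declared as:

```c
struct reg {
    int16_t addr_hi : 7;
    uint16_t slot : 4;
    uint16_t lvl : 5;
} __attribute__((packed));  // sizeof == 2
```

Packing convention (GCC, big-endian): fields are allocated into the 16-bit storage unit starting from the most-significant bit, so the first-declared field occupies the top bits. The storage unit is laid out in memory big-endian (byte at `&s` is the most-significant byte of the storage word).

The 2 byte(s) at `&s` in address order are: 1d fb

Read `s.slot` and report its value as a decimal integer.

[0]=0x1d [1]=0xfb (big-endian) → word 0x1dfb
addr_hi [9+:7] = (word>>9) & 0x7f = 14
slot [5+:4] = (word>>5) & 0xf = 15  ←
lvl [0+:5] = (word>>0) & 0x1f = 27

15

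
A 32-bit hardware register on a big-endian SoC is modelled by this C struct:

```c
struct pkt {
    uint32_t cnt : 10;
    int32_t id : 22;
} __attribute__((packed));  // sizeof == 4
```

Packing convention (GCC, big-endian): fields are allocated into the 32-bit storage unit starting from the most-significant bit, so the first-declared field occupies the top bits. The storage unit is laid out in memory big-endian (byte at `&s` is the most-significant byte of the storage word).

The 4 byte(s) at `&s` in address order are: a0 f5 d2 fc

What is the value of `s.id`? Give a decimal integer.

[0]=0xa0 [1]=0xf5 [2]=0xd2 [3]=0xfc (big-endian) → word 0xa0f5d2fc
cnt:10 @ bit 22 → (0xa0f5d2fc>>22)&0x3ff = 0x283
id:22 @ bit 0 → (0xa0f5d2fc>>0)&0x3fffff = 0x35d2fc  ←
id signed 22b, MSB=1: 3527420 - 4194304 = -666884

-666884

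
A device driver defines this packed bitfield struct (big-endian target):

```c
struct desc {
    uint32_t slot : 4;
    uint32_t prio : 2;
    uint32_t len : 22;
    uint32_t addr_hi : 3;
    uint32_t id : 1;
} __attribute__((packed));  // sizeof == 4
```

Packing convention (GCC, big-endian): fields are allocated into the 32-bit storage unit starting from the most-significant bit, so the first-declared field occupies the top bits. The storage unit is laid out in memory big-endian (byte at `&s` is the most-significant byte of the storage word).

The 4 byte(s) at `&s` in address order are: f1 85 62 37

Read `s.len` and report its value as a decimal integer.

[0]=0xf1 [1]=0x85 [2]=0x62 [3]=0x37 (big-endian) → word 0xf1856237
slot:4 @ bit 28 → (0xf1856237>>28)&0xf = 0xf
prio:2 @ bit 26 → (0xf1856237>>26)&0x3 = 0x0
len:22 @ bit 4 → (0xf1856237>>4)&0x3fffff = 0x185623  ←
addr_hi:3 @ bit 1 → (0xf1856237>>1)&0x7 = 0x3
id:1 @ bit 0 → (0xf1856237>>0)&0x1 = 0x1

1594915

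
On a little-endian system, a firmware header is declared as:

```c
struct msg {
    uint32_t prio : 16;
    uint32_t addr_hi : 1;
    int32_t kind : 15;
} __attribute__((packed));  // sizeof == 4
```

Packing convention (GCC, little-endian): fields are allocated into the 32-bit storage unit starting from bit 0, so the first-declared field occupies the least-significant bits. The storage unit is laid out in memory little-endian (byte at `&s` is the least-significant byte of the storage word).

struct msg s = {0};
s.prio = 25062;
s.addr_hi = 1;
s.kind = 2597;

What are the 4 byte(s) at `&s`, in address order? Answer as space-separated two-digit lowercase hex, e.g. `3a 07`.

e6 61 4b 14

prio:16 = 25062 → 0x61e6 << 0 → word 0x000061e6
addr_hi:1 = 1 → 0x1 << 16 → word 0x000161e6
kind:15 = 2597 → 0xa25 << 17 → word 0x144b61e6
word = 0x144b61e6 → little-endian bytes:
  [0]=0xe6  [1]=0x61  [2]=0x4b  [3]=0x14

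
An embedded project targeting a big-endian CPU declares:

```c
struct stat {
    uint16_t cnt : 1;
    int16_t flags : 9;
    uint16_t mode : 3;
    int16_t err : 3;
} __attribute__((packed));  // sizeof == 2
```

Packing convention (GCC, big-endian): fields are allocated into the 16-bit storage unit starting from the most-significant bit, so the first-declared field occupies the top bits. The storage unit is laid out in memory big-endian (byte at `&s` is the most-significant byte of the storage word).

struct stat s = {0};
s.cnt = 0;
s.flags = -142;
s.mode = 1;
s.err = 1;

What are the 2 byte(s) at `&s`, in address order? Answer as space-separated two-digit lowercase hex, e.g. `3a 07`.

5c 89

cnt (1b) val=0 bits=0x0 at bit 15: 0x0000
flags (9b) val=-142 bits=0x172 at bit 6: 0x5c80
mode (3b) val=1 bits=0x1 at bit 3: 0x5c88
err (3b) val=1 bits=0x1 at bit 0: 0x5c89
word = 0x5c89 → big-endian bytes:
  [0]=0x5c  [1]=0x89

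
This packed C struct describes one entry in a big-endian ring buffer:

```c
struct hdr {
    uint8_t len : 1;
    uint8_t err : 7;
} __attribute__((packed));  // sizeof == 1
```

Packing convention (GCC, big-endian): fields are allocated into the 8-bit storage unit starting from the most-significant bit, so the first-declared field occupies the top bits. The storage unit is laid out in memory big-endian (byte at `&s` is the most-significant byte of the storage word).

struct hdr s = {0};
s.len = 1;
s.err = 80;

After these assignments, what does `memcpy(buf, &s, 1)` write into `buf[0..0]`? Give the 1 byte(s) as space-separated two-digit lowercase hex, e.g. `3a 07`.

[7+:1] len=1 & 0x1 = 0x1; word=0x80
[0+:7] err=80 & 0x7f = 0x50; word=0xd0
word = 0xd0 → big-endian bytes:
  [0]=0xd0

d0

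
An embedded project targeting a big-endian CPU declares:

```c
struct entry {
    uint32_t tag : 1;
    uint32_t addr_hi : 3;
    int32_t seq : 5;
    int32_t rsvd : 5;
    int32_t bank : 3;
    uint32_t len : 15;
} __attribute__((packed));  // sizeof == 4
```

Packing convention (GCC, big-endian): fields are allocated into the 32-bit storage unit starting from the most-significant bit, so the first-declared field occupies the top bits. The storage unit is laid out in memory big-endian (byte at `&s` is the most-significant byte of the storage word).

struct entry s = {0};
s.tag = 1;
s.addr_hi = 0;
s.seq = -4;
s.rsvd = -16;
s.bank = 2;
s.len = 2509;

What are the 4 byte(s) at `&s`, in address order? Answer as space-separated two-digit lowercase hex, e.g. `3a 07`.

tag:1 = 1 → 0x1 << 31 → word 0x80000000
addr_hi:3 = 0 → 0x0 << 28 → word 0x80000000
seq:5 = -4 → 0x1c << 23 → word 0x8e000000
rsvd:5 = -16 → 0x10 << 18 → word 0x8e400000
bank:3 = 2 → 0x2 << 15 → word 0x8e410000
len:15 = 2509 → 0x9cd << 0 → word 0x8e4109cd
word = 0x8e4109cd → big-endian bytes:
  [0]=0x8e  [1]=0x41  [2]=0x09  [3]=0xcd

8e 41 09 cd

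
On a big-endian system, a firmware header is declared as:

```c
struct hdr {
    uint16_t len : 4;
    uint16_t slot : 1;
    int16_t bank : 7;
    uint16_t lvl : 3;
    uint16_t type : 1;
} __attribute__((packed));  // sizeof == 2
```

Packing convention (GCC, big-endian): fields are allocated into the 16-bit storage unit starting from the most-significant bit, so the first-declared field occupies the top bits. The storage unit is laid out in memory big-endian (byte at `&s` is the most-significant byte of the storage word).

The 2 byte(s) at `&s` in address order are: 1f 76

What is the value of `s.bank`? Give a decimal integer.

[0]=0x1f [1]=0x76 (big-endian) → word 0x1f76
len:4 @ bit 12 → (0x1f76>>12)&0xf = 0x1
slot:1 @ bit 11 → (0x1f76>>11)&0x1 = 0x1
bank:7 @ bit 4 → (0x1f76>>4)&0x7f = 0x77  ←
lvl:3 @ bit 1 → (0x1f76>>1)&0x7 = 0x3
type:1 @ bit 0 → (0x1f76>>0)&0x1 = 0x0
bank signed 7b, MSB=1: 119 - 128 = -9

-9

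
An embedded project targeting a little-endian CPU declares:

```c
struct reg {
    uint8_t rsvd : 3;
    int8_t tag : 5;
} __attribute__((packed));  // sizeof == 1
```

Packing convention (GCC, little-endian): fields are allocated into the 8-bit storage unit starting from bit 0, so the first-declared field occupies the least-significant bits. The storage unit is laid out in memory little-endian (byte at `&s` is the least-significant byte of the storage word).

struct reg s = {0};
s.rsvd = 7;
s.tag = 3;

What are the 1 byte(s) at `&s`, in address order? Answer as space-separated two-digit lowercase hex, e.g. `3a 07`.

1f

rsvd:3 = 7 → 0x7 << 0 → word 0x07
tag:5 = 3 → 0x3 << 3 → word 0x1f
word = 0x1f → little-endian bytes:
  [0]=0x1f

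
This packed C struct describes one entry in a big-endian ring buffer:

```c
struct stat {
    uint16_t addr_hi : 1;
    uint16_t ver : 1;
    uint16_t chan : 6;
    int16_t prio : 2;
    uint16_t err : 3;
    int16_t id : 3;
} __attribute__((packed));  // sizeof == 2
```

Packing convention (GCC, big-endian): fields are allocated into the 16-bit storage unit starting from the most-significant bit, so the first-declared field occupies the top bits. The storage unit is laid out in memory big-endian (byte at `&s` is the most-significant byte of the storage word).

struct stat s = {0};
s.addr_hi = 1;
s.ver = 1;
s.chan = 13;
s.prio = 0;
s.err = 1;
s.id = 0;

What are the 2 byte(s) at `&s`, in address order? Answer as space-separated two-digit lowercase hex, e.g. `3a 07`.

cd 08

addr_hi:1 = 1 → 0x1 << 15 → word 0x8000
ver:1 = 1 → 0x1 << 14 → word 0xc000
chan:6 = 13 → 0xd << 8 → word 0xcd00
prio:2 = 0 → 0x0 << 6 → word 0xcd00
err:3 = 1 → 0x1 << 3 → word 0xcd08
id:3 = 0 → 0x0 << 0 → word 0xcd08
word = 0xcd08 → big-endian bytes:
  [0]=0xcd  [1]=0x08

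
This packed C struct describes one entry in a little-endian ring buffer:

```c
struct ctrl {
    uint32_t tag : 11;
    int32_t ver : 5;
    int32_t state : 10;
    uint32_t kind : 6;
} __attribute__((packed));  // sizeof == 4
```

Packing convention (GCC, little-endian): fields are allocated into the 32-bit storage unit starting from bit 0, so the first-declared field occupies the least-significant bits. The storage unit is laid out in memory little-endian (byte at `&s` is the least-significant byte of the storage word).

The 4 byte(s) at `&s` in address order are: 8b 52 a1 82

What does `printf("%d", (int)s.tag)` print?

651

[0]=0x8b [1]=0x52 [2]=0xa1 [3]=0x82 (little-endian) → word 0x82a1528b
tag [0+:11] = (word>>0) & 0x7ff = 651  ←
ver [11+:5] = (word>>11) & 0x1f = 10
state [16+:10] = (word>>16) & 0x3ff = 673
kind [26+:6] = (word>>26) & 0x3f = 32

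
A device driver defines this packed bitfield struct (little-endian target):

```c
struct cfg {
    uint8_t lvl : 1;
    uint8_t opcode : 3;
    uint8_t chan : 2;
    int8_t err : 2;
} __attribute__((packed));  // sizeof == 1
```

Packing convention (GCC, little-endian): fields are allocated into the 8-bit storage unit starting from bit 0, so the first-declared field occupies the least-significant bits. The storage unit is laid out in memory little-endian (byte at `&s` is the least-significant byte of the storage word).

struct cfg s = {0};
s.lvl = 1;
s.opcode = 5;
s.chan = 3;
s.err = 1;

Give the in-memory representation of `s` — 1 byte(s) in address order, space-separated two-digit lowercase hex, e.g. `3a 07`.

[0+:1] lvl=1 & 0x1 = 0x1; word=0x01
[1+:3] opcode=5 & 0x7 = 0x5; word=0x0b
[4+:2] chan=3 & 0x3 = 0x3; word=0x3b
[6+:2] err=1 & 0x3 = 0x1; word=0x7b
word = 0x7b → little-endian bytes:
  [0]=0x7b

7b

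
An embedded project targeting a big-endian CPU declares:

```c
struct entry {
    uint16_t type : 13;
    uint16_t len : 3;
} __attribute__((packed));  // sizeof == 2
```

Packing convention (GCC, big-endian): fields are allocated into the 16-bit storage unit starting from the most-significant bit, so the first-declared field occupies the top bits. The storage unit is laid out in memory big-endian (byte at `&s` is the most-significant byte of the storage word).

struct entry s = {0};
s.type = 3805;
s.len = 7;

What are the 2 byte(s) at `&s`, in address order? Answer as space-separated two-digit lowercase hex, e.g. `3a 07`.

76 ef

type:13 = 3805 → 0xedd << 3 → word 0x76e8
len:3 = 7 → 0x7 << 0 → word 0x76ef
word = 0x76ef → big-endian bytes:
  [0]=0x76  [1]=0xef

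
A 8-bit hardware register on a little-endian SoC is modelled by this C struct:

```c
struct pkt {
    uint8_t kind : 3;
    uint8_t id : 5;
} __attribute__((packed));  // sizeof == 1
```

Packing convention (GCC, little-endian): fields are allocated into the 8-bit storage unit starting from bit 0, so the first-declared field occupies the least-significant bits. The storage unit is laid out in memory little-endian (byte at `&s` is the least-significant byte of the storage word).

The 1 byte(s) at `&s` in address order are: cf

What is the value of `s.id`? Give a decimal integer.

[0]=0xcf (little-endian) → word 0xcf
kind:3 @ bit 0 → (0xcf>>0)&0x7 = 0x7
id:5 @ bit 3 → (0xcf>>3)&0x1f = 0x19  ←

25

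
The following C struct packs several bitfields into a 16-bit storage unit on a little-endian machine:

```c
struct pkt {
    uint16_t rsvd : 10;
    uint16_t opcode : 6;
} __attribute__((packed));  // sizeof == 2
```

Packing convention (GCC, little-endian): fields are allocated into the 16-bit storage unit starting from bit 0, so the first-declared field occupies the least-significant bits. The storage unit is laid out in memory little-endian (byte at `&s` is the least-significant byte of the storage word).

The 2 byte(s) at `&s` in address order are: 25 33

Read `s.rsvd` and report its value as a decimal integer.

[0]=0x25 [1]=0x33 (little-endian) → word 0x3325
rsvd:10 @ bit 0 → (0x3325>>0)&0x3ff = 0x325  ←
opcode:6 @ bit 10 → (0x3325>>10)&0x3f = 0xc

805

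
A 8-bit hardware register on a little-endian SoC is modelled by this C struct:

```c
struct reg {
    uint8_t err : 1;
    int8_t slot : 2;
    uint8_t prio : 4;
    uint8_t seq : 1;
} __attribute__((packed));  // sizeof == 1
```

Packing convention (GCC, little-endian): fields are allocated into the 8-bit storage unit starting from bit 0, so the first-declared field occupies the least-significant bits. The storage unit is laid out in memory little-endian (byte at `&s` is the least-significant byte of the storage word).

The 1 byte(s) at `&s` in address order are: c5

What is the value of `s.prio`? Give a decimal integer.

[0]=0xc5 (little-endian) → word 0xc5
err:1 @ bit 0 → (0xc5>>0)&0x1 = 0x1
slot:2 @ bit 1 → (0xc5>>1)&0x3 = 0x2
prio:4 @ bit 3 → (0xc5>>3)&0xf = 0x8  ←
seq:1 @ bit 7 → (0xc5>>7)&0x1 = 0x1

8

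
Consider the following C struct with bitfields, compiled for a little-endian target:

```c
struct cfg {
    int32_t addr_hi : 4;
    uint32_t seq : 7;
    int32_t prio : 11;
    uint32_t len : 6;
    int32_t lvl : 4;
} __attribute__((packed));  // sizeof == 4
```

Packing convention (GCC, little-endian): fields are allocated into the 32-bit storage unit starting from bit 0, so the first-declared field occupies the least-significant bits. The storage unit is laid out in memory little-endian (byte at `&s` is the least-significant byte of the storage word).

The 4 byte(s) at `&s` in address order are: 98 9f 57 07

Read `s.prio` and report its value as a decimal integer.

[0]=0x98 [1]=0x9f [2]=0x57 [3]=0x07 (little-endian) → word 0x07579f98
addr_hi:4 @ bit 0 → (0x07579f98>>0)&0xf = 0x8
seq:7 @ bit 4 → (0x07579f98>>4)&0x7f = 0x79
prio:11 @ bit 11 → (0x07579f98>>11)&0x7ff = 0x2f3  ←
len:6 @ bit 22 → (0x07579f98>>22)&0x3f = 0x1d
lvl:4 @ bit 28 → (0x07579f98>>28)&0xf = 0x0
prio signed 11b, MSB=0: value = 755

755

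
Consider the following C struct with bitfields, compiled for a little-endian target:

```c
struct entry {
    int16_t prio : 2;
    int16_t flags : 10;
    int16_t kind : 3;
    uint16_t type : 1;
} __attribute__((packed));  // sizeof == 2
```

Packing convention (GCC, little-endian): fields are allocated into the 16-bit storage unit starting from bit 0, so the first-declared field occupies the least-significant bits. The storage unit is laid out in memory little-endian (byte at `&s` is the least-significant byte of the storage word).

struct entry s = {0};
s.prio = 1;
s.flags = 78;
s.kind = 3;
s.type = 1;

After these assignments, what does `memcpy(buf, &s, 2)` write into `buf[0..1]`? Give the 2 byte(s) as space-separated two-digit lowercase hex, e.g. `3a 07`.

prio (2b) val=1 bits=0x1 at bit 0: 0x0001
flags (10b) val=78 bits=0x4e at bit 2: 0x0139
kind (3b) val=3 bits=0x3 at bit 12: 0x3139
type (1b) val=1 bits=0x1 at bit 15: 0xb139
word = 0xb139 → little-endian bytes:
  [0]=0x39  [1]=0xb1

39 b1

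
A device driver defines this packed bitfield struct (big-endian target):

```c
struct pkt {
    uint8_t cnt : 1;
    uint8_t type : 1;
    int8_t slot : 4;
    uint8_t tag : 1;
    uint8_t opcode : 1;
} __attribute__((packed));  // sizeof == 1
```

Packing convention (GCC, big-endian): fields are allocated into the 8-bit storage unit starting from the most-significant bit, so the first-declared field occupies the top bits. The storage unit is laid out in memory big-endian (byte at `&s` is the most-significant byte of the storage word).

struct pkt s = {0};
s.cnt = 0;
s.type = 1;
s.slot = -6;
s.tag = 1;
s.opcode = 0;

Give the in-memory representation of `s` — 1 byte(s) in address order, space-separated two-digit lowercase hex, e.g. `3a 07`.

6a

cnt (1b) val=0 bits=0x0 at bit 7: 0x00
type (1b) val=1 bits=0x1 at bit 6: 0x40
slot (4b) val=-6 bits=0xa at bit 2: 0x68
tag (1b) val=1 bits=0x1 at bit 1: 0x6a
opcode (1b) val=0 bits=0x0 at bit 0: 0x6a
word = 0x6a → big-endian bytes:
  [0]=0x6a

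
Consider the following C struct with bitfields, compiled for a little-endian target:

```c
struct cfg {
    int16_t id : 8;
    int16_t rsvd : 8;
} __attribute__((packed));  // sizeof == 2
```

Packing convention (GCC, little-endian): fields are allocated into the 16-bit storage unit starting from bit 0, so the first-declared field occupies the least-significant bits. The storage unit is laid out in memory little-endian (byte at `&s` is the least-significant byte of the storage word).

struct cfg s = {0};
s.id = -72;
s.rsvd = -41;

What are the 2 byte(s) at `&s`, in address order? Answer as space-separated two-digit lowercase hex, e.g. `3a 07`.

id (8b) val=-72 bits=0xb8 at bit 0: 0x00b8
rsvd (8b) val=-41 bits=0xd7 at bit 8: 0xd7b8
word = 0xd7b8 → little-endian bytes:
  [0]=0xb8  [1]=0xd7

b8 d7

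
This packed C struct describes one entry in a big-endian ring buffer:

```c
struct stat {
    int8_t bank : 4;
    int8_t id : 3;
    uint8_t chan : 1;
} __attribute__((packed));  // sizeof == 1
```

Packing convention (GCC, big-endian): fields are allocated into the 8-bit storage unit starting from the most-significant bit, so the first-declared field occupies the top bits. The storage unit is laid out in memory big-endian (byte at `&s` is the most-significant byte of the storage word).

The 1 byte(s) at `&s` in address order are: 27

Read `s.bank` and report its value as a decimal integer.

[0]=0x27 (big-endian) → word 0x27
bank:4 @ bit 4 → (0x27>>4)&0xf = 0x2  ←
id:3 @ bit 1 → (0x27>>1)&0x7 = 0x3
chan:1 @ bit 0 → (0x27>>0)&0x1 = 0x1
bank signed 4b, MSB=0: value = 2

2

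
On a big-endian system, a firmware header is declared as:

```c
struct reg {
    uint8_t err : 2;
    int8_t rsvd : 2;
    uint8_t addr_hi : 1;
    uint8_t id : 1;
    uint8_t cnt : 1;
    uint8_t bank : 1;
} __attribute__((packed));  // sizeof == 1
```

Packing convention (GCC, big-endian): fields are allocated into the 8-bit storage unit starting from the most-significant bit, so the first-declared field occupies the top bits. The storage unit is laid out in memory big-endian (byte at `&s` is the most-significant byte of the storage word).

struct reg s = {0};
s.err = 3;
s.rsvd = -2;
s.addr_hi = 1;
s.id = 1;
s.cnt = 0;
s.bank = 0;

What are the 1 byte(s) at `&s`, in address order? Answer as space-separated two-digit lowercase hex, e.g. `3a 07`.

[6+:2] err=3 & 0x3 = 0x3; word=0xc0
[4+:2] rsvd=-2 & 0x3 = 0x2; word=0xe0
[3+:1] addr_hi=1 & 0x1 = 0x1; word=0xe8
[2+:1] id=1 & 0x1 = 0x1; word=0xec
[1+:1] cnt=0 & 0x1 = 0x0; word=0xec
[0+:1] bank=0 & 0x1 = 0x0; word=0xec
word = 0xec → big-endian bytes:
  [0]=0xec

ec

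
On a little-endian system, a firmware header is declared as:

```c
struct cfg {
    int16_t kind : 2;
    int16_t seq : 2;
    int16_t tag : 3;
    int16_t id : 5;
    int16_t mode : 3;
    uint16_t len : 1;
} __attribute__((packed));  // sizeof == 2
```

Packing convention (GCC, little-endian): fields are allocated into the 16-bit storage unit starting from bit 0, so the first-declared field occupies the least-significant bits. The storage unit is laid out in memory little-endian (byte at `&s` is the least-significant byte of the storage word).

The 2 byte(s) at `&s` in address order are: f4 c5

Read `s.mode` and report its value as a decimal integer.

-4

[0]=0xf4 [1]=0xc5 (little-endian) → word 0xc5f4
kind [0+:2] = (word>>0) & 0x3 = 0
seq [2+:2] = (word>>2) & 0x3 = 1
tag [4+:3] = (word>>4) & 0x7 = 7
id [7+:5] = (word>>7) & 0x1f = 11
mode [12+:3] = (word>>12) & 0x7 = 4  ←
len [15+:1] = (word>>15) & 0x1 = 1
mode signed 3b, MSB=1: 4 - 8 = -4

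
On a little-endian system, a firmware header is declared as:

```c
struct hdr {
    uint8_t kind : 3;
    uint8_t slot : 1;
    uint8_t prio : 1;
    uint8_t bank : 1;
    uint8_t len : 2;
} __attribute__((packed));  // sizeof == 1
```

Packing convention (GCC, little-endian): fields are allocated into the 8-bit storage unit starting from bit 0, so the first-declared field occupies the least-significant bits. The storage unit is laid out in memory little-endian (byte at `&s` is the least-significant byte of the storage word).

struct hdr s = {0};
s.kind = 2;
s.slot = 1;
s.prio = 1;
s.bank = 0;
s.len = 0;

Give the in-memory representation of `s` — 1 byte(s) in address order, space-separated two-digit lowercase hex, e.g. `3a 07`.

kind:3 = 2 → 0x2 << 0 → word 0x02
slot:1 = 1 → 0x1 << 3 → word 0x0a
prio:1 = 1 → 0x1 << 4 → word 0x1a
bank:1 = 0 → 0x0 << 5 → word 0x1a
len:2 = 0 → 0x0 << 6 → word 0x1a
word = 0x1a → little-endian bytes:
  [0]=0x1a

1a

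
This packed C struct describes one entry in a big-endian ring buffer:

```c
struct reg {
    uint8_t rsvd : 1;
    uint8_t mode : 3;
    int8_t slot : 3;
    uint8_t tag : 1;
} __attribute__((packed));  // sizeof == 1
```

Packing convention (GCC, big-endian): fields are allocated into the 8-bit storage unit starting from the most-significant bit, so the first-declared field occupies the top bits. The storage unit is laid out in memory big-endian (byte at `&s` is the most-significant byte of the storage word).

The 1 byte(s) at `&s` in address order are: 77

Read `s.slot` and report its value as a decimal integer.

[0]=0x77 (big-endian) → word 0x77
rsvd:1 @ bit 7 → (0x77>>7)&0x1 = 0x0
mode:3 @ bit 4 → (0x77>>4)&0x7 = 0x7
slot:3 @ bit 1 → (0x77>>1)&0x7 = 0x3  ←
tag:1 @ bit 0 → (0x77>>0)&0x1 = 0x1
slot signed 3b, MSB=0: value = 3

3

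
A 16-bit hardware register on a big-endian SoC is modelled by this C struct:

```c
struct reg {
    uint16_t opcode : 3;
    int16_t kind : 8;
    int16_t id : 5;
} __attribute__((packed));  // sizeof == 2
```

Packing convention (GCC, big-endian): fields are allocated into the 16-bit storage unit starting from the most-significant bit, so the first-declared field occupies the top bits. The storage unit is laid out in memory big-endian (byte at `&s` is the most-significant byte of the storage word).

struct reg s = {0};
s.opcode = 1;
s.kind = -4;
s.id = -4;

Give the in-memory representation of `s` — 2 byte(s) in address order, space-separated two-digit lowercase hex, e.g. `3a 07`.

opcode:3 = 1 → 0x1 << 13 → word 0x2000
kind:8 = -4 → 0xfc << 5 → word 0x3f80
id:5 = -4 → 0x1c << 0 → word 0x3f9c
word = 0x3f9c → big-endian bytes:
  [0]=0x3f  [1]=0x9c

3f 9c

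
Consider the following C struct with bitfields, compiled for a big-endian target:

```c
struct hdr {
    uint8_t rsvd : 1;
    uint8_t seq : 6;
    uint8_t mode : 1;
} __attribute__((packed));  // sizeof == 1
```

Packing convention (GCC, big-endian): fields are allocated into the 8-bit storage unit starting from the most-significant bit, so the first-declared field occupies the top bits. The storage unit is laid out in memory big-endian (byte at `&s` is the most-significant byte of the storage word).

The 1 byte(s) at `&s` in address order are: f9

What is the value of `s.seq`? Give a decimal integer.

60

[0]=0xf9 (big-endian) → word 0xf9
rsvd [7+:1] = (word>>7) & 0x1 = 1
seq [1+:6] = (word>>1) & 0x3f = 60  ←
mode [0+:1] = (word>>0) & 0x1 = 1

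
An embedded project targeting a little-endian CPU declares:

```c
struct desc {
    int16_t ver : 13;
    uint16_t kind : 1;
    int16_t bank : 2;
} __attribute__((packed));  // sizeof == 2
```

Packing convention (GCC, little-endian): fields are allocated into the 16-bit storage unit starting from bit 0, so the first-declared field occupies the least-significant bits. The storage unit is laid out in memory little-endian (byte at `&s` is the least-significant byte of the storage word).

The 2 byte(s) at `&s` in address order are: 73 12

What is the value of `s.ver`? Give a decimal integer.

-3469

[0]=0x73 [1]=0x12 (little-endian) → word 0x1273
ver:13 @ bit 0 → (0x1273>>0)&0x1fff = 0x1273  ←
kind:1 @ bit 13 → (0x1273>>13)&0x1 = 0x0
bank:2 @ bit 14 → (0x1273>>14)&0x3 = 0x0
ver signed 13b, MSB=1: 4723 - 8192 = -3469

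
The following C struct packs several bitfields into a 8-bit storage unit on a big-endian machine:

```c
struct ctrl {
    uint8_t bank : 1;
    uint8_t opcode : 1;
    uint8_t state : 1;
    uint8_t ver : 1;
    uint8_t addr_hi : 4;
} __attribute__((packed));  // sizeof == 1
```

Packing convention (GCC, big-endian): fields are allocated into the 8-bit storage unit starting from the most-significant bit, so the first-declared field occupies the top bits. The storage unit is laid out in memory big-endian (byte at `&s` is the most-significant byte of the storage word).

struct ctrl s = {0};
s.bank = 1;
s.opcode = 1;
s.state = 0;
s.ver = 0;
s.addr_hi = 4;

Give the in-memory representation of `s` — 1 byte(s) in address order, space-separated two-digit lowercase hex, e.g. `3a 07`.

bank (1b) val=1 bits=0x1 at bit 7: 0x80
opcode (1b) val=1 bits=0x1 at bit 6: 0xc0
state (1b) val=0 bits=0x0 at bit 5: 0xc0
ver (1b) val=0 bits=0x0 at bit 4: 0xc0
addr_hi (4b) val=4 bits=0x4 at bit 0: 0xc4
word = 0xc4 → big-endian bytes:
  [0]=0xc4

c4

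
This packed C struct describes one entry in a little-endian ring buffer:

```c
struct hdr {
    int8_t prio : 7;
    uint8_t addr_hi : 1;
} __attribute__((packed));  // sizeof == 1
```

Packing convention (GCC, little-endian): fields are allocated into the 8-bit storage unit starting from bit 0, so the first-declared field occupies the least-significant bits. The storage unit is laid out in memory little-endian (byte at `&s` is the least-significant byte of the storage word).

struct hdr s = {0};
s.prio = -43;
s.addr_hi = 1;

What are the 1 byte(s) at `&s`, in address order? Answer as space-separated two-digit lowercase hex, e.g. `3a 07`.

prio (7b) val=-43 bits=0x55 at bit 0: 0x55
addr_hi (1b) val=1 bits=0x1 at bit 7: 0xd5
word = 0xd5 → little-endian bytes:
  [0]=0xd5

d5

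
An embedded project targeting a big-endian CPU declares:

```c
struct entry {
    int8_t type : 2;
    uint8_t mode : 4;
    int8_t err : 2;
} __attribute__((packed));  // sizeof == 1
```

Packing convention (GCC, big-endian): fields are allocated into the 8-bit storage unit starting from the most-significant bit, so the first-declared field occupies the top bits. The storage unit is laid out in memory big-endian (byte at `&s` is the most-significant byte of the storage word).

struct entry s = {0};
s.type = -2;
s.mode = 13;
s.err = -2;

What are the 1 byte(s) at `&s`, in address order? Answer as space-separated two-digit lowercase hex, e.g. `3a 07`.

b6

type (2b) val=-2 bits=0x2 at bit 6: 0x80
mode (4b) val=13 bits=0xd at bit 2: 0xb4
err (2b) val=-2 bits=0x2 at bit 0: 0xb6
word = 0xb6 → big-endian bytes:
  [0]=0xb6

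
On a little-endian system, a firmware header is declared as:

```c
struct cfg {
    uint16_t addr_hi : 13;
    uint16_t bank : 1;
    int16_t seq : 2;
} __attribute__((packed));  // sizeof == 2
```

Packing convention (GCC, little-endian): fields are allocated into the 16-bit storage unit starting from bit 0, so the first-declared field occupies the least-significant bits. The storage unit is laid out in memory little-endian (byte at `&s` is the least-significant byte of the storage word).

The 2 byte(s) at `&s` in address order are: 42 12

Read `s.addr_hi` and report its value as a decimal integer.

[0]=0x42 [1]=0x12 (little-endian) → word 0x1242
addr_hi:13 @ bit 0 → (0x1242>>0)&0x1fff = 0x1242  ←
bank:1 @ bit 13 → (0x1242>>13)&0x1 = 0x0
seq:2 @ bit 14 → (0x1242>>14)&0x3 = 0x0

4674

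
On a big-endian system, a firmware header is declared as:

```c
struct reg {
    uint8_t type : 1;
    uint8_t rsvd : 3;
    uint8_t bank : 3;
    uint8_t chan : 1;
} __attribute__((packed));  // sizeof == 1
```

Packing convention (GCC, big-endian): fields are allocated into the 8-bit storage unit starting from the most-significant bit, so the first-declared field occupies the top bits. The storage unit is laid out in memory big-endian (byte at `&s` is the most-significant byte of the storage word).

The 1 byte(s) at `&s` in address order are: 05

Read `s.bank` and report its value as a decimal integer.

2

[0]=0x05 (big-endian) → word 0x05
type:1 @ bit 7 → (0x05>>7)&0x1 = 0x0
rsvd:3 @ bit 4 → (0x05>>4)&0x7 = 0x0
bank:3 @ bit 1 → (0x05>>1)&0x7 = 0x2  ←
chan:1 @ bit 0 → (0x05>>0)&0x1 = 0x1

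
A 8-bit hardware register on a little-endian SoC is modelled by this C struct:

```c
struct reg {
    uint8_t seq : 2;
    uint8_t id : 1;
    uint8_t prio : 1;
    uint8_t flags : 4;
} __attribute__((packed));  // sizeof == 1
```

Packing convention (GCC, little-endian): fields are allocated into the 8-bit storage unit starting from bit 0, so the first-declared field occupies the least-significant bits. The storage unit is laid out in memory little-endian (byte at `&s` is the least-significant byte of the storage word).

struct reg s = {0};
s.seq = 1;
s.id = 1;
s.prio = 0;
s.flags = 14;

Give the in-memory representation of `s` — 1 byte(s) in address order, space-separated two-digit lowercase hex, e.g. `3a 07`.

e5

[0+:2] seq=1 & 0x3 = 0x1; word=0x01
[2+:1] id=1 & 0x1 = 0x1; word=0x05
[3+:1] prio=0 & 0x1 = 0x0; word=0x05
[4+:4] flags=14 & 0xf = 0xe; word=0xe5
word = 0xe5 → little-endian bytes:
  [0]=0xe5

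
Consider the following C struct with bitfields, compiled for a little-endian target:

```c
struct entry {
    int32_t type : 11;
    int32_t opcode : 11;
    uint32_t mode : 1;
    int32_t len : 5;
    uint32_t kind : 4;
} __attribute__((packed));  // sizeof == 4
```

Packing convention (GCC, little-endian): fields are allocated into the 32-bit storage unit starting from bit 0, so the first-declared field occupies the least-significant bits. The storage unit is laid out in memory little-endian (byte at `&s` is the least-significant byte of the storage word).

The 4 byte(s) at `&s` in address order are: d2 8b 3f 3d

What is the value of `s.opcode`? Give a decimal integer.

-15

[0]=0xd2 [1]=0x8b [2]=0x3f [3]=0x3d (little-endian) → word 0x3d3f8bd2
type:11 @ bit 0 → (0x3d3f8bd2>>0)&0x7ff = 0x3d2
opcode:11 @ bit 11 → (0x3d3f8bd2>>11)&0x7ff = 0x7f1  ←
mode:1 @ bit 22 → (0x3d3f8bd2>>22)&0x1 = 0x0
len:5 @ bit 23 → (0x3d3f8bd2>>23)&0x1f = 0x1a
kind:4 @ bit 28 → (0x3d3f8bd2>>28)&0xf = 0x3
opcode signed 11b, MSB=1: 2033 - 2048 = -15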